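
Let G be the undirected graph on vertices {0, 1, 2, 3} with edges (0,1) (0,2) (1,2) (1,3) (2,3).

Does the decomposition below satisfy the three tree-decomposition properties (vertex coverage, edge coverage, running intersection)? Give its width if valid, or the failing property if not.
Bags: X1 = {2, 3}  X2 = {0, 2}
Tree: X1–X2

A tree decomposition must satisfy three properties: every vertex lies in some bag; for every edge, both endpoints lie together in some bag; and for every vertex, the bags containing it form a connected subtree. Here vertex 1 appears in no bag, so the decomposition is invalid.

No — vertex 1 appears in no bag.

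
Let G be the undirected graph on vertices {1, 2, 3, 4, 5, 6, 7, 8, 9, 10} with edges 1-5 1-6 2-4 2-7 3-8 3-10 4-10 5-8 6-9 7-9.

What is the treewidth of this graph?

A width-2 tree decomposition is:
Bags: B1 = {2, 7, 9}  B2 = {2, 4, 9}  B3 = {4, 9, 10}  B4 = {3, 9, 10}  B5 = {3, 8, 9}  B6 = {5, 8, 9}  B7 = {1, 5, 9}  B8 = {1, 6, 9}
Tree: B1–B2, B2–B3, B3–B4, B4–B5, B5–B6, B6–B7, B7–B8
Each bag holds 3 vertices, so the decomposition has width 2, which upper-bounds the treewidth. Since 9–7–2–4–10–3–8–5–1–6–9 is a cycle in G, G is not acyclic. Forests are exactly the graphs of treewidth ≤ 1, so tw(G) ≥ 2. Combining the bounds, tw(G) = 2.

2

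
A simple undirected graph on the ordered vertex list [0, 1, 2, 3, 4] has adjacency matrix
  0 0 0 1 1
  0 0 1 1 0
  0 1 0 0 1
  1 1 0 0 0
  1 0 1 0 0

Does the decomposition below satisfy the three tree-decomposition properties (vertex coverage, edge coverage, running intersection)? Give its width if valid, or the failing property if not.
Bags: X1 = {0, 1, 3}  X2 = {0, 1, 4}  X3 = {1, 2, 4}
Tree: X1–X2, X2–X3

Yes; width 2.

Vertex coverage: the bags together contain {0, 1, 2, 3, 4}, the full vertex set. Edge coverage: each edge of G has both endpoints in at least one bag. Running intersection: for every vertex, the bags containing it form a connected subtree. All three properties hold, so this is a valid tree decomposition of width max|bag| − 1 = 2, and hence tw(G) ≤ 2.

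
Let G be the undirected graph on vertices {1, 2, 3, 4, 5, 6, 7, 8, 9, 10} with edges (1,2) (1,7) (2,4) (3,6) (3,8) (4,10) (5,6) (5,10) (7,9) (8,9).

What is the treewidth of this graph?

2

A width-2 tree decomposition is:
Bags: B1 = {7, 8, 9}  B2 = {1, 7, 8}  B3 = {1, 2, 8}  B4 = {2, 4, 8}  B5 = {4, 8, 10}  B6 = {5, 8, 10}  B7 = {5, 6, 8}  B8 = {3, 6, 8}
Tree: B1–B2, B2–B3, B3–B4, B4–B5, B5–B6, B6–B7, B7–B8
The largest bag has 3 vertices, giving width 2; this decomposition certifies tw(G) ≤ 2. Since 8–9–7–1–2–4–10–5–6–3–8 is a cycle in G, G is not acyclic. Forests are exactly the graphs of treewidth ≤ 1, so tw(G) ≥ 2. The upper and lower bounds meet at 2, so that is the treewidth.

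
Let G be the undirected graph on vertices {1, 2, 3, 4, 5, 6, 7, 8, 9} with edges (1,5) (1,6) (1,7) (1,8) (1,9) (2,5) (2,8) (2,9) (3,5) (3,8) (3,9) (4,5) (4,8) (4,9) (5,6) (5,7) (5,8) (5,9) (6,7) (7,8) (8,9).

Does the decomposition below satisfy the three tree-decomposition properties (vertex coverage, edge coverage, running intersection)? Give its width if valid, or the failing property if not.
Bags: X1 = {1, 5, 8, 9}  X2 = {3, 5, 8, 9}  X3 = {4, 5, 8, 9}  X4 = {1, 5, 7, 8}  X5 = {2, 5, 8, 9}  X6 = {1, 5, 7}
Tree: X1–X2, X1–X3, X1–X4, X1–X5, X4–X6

No — vertex 6 appears in no bag.

A tree decomposition must satisfy three properties: every vertex lies in some bag; for every edge, both endpoints lie together in some bag; and for every vertex, the bags containing it form a connected subtree. Here vertex 6 appears in no bag, so the decomposition is invalid.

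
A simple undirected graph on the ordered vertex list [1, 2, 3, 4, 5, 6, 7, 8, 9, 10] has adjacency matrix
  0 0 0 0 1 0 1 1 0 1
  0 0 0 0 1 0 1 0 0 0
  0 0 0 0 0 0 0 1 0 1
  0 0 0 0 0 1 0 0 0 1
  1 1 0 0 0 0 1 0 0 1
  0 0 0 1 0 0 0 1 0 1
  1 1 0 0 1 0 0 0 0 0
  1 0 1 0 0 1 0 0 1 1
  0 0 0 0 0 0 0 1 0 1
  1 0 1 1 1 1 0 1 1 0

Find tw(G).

A width-2 tree decomposition is:
Bags: B1 = {1, 5, 10}  B2 = {1, 8, 10}  B3 = {3, 8, 10}  B4 = {6, 8, 10}  B5 = {8, 9, 10}  B6 = {4, 6, 10}  B7 = {1, 5, 7}  B8 = {2, 5, 7}
Tree: B1–B2, B2–B3, B2–B4, B2–B5, B4–B6, B1–B7, B7–B8
The largest bag has 3 vertices, giving width 2; this decomposition certifies tw(G) ≤ 2. Conversely, {2, 5, 7} is a clique of size 3, and the vertices of any clique must share a bag in every tree decomposition; so some bag has ≥ 3 vertices and tw(G) ≥ 2. Hence tw(G) = 2 exactly.

2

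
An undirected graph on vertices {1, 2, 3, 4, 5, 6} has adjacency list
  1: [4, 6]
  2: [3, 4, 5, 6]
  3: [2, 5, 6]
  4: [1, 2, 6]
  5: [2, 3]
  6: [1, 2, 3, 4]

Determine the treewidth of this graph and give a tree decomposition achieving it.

Each bag holds 3 vertices, so the decomposition has width 2, which upper-bounds the treewidth. On the other hand G contains the 3-clique {1, 4, 6}. A clique must lie in a single bag of any decomposition, so no decomposition can have width below 2. Therefore the treewidth is 2.

Treewidth 2.
One such decomposition:
Bags: B1 = {2, 4, 6}  B2 = {2, 3, 6}  B3 = {1, 4, 6}  B4 = {2, 3, 5}
Tree: B1–B2, B1–B3, B2–B4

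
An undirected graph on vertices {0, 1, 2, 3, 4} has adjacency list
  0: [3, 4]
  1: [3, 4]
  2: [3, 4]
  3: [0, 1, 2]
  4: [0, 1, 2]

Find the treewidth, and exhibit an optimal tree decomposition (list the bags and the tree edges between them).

Treewidth 2.
One optimal decomposition is:
Bags: B1 = {0, 3, 4}  B2 = {1, 3, 4}  B3 = {2, 3, 4}
Tree: B1–B2, B2–B3

The largest bag has 3 vertices, giving width 2; this decomposition certifies tw(G) ≤ 2. For the lower bound, G contains the cycle 4–0–3–1–4, so G is not a forest; only forests have treewidth ≤ 1, hence tw(G) ≥ 2. Combining the bounds, tw(G) = 2.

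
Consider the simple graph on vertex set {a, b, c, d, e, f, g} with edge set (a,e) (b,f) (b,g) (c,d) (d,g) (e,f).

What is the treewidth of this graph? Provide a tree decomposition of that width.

Treewidth 1.
One optimal decomposition is:
Bags: B1 = {a, e}  B2 = {e, f}  B3 = {b, f}  B4 = {b, g}  B5 = {d, g}  B6 = {c, d}
Tree: B1–B2, B2–B3, B3–B4, B4–B5, B5–B6

The largest bag has 2 vertices, giving width 1; this decomposition certifies tw(G) ≤ 1. Any graph with an edge has treewidth ≥ 1, and G has the edge a–e. Combining the bounds, tw(G) = 1.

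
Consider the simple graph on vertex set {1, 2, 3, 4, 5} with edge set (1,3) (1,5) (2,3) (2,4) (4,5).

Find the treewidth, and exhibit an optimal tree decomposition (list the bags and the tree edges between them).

Treewidth 2.
Bags: B1 = {1, 3, 5}  B2 = {3, 4, 5}  B3 = {2, 3, 4}
Tree: B1–B2, B2–B3

Each bag holds 3 vertices, so the decomposition has width 2, which upper-bounds the treewidth. For the lower bound, G contains the cycle 3–1–5–4–2–3, so G is not a forest; only forests have treewidth ≤ 1, hence tw(G) ≥ 2. Combining the bounds, tw(G) = 2.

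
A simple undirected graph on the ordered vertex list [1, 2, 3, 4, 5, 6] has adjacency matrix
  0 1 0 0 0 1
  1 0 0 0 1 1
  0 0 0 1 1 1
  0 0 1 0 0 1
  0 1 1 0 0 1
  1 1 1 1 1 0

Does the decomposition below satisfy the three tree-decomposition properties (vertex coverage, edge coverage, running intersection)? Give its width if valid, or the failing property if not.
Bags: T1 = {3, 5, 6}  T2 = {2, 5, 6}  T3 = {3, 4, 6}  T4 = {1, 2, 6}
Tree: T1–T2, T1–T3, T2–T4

Yes; width 2.

Checking the three conditions: (i) the bags cover all of {1, 2, 3, 4, 5, 6}; (ii) for each edge, some bag contains both endpoints; (iii) the bags containing any fixed vertex form a subtree. All hold, so the decomposition is valid with width 3 − 1 = 2.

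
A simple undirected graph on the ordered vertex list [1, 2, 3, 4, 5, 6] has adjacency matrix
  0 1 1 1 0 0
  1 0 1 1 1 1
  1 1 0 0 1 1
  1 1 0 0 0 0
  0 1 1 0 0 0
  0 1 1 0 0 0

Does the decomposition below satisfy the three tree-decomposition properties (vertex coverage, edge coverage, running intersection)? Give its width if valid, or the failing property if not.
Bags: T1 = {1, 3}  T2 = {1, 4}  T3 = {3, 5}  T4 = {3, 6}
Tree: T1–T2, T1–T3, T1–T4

A tree decomposition must satisfy three properties: every vertex lies in some bag; for every edge, both endpoints lie together in some bag; and for every vertex, the bags containing it form a connected subtree. Here vertex 2 appears in no bag, so the decomposition is invalid.

No — vertex 2 appears in no bag.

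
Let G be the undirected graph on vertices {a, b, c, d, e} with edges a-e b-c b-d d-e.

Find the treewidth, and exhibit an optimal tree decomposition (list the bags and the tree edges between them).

Each bag holds 2 vertices, so the decomposition has width 1, which upper-bounds the treewidth. G has an edge, so its treewidth is at least 1. Hence tw(G) = 1 exactly.

Treewidth 1.
One such decomposition:
Bags: B1 = {a, e}  B2 = {d, e}  B3 = {b, d}  B4 = {b, c}
Tree: B1–B2, B2–B3, B3–B4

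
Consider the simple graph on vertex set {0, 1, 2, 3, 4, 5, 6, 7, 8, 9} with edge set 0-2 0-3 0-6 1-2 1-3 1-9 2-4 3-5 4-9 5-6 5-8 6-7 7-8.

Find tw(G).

A width-2 tree decomposition is:
Bags: B1 = {5, 7, 8}  B2 = {5, 6, 7}  B3 = {3, 5, 6}  B4 = {0, 3, 6}  B5 = {0, 1, 3}  B6 = {0, 1, 2}  B7 = {1, 2, 9}  B8 = {2, 4, 9}
Tree: B1–B2, B2–B3, B3–B4, B4–B5, B5–B6, B6–B7, B7–B8
Each bag holds 3 vertices, so the decomposition has width 2, which upper-bounds the treewidth. For the lower bound, G contains the cycle 8–7–6–5–8, so G is not a forest; only forests have treewidth ≤ 1, hence tw(G) ≥ 2. Combining the bounds, tw(G) = 2.

2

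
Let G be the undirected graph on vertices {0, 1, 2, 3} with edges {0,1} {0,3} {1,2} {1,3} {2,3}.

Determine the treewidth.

2

A width-2 tree decomposition is:
Bags: B1 = {0, 1, 3}  B2 = {1, 2, 3}
Tree: B1–B2
The largest bag has 3 vertices, giving width 2; this decomposition certifies tw(G) ≤ 2. For the lower bound, the 3 vertices {0, 1, 3} are pairwise adjacent, and any tree decomposition puts a clique entirely inside one bag — forcing width ≥ 2. The upper and lower bounds meet at 2, so that is the treewidth.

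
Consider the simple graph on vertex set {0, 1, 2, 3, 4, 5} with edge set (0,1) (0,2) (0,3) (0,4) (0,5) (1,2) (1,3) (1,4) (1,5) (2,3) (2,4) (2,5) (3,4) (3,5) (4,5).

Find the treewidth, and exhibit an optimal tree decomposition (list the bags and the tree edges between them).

With just one bag of size 6, the width is 6 − 1 = 5, so tw(G) ≤ 5. On the other hand G contains the 6-clique {0, 1, 2, 3, 4, 5}. A clique must lie in a single bag of any decomposition, so no decomposition can have width below 5. Hence tw(G) = 5 exactly.

Treewidth 5.
One such decomposition:
Bags: B1 = {0, 1, 2, 3, 4, 5}
Tree: (single bag)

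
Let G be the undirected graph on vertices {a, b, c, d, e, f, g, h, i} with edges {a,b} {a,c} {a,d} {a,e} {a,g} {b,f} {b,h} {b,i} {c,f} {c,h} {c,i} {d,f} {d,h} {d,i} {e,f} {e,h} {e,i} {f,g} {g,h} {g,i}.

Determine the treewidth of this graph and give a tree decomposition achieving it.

Every bag has size at most 5, so the width is 5 − 1 = 4 and tw(G) ≤ 4. For the lower bound: the 5 vertex sets {c,h}, {f,g}, {d,i}, {a}, {b} are disjoint, each induces a connected subgraph, and every pair is joined by at least one edge of G. Contracting each set to a single vertex therefore yields K_{5} as a minor, and since treewidth is minor-monotone, tw(G) ≥ tw(K_{5}) = 4. Therefore the treewidth is 4.

Treewidth 4.
One such decomposition:
Bags: B1 = {a, c, f, h, i}  B2 = {a, f, g, h, i}  B3 = {a, d, f, h, i}  B4 = {a, b, f, h, i}  B5 = {a, e, f, h, i}
Tree: B1–B2, B2–B3, B3–B4, B4–B5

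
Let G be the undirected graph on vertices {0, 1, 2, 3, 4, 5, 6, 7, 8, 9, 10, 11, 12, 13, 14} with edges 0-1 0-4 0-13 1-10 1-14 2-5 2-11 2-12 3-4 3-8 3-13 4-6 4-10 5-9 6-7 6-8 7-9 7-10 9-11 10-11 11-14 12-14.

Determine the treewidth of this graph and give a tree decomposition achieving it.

The largest bag has 4 vertices, giving width 3; this decomposition certifies tw(G) ≤ 3. For the lower bound: the 4 vertex sets {2,5,12}, {14}, {11}, {1,7,9,10} are disjoint, each induces a connected subgraph, and every pair is joined by at least one edge of G. Contracting each set to a single vertex therefore yields K_{4} as a minor, and since treewidth is minor-monotone, tw(G) ≥ tw(K_{4}) = 3. Therefore the treewidth is 3.

Treewidth 3.
Bags: B1 = {2, 5, 12, 14}  B2 = {2, 5, 11, 14}  B3 = {5, 9, 11, 14}  B4 = {1, 9, 11, 14}  B5 = {1, 9, 10, 11}  B6 = {1, 7, 9, 10}  B7 = {0, 1, 7, 10}  B8 = {0, 4, 7, 10}  B9 = {0, 4, 6, 7}  B10 = {0, 4, 6, 13}  B11 = {3, 4, 6, 13}  B12 = {3, 6, 8, 13}
Tree: B1–B2, B2–B3, B3–B4, B4–B5, B5–B6, B6–B7, B7–B8, B8–B9, B9–B10, B10–B11, B11–B12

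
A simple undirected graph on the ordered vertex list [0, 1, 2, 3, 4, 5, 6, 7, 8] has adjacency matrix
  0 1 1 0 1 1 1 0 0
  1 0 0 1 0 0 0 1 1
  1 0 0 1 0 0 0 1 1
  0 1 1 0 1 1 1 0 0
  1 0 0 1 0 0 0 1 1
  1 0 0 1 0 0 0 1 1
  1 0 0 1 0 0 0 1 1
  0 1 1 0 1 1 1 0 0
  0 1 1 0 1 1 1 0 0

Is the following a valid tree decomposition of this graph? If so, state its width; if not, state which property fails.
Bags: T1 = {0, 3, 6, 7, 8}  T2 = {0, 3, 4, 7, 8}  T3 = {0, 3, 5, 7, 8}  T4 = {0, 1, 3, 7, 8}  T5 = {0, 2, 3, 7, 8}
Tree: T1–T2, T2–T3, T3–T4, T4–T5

Yes; width 4.

Every vertex of G appears in some bag (union = {0, 1, 2, 3, 4, 5, 6, 7, 8}); every edge is covered by a bag; and for each vertex v the set of bags containing v is connected in the bag tree. The decomposition is therefore valid. The largest bag has 5 vertices, so the width is 4.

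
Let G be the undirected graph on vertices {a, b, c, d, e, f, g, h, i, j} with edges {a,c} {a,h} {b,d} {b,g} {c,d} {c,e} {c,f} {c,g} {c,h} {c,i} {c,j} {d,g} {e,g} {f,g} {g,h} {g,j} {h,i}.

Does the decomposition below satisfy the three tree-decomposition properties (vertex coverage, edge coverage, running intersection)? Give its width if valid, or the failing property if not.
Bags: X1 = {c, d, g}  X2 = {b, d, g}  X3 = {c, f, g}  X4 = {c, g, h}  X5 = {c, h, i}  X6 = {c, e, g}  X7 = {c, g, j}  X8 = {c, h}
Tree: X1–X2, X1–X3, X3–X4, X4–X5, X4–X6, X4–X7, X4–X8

No — vertex a appears in no bag.

A tree decomposition must satisfy three properties: every vertex lies in some bag; for every edge, both endpoints lie together in some bag; and for every vertex, the bags containing it form a connected subtree. Here vertex a appears in no bag, so the decomposition is invalid.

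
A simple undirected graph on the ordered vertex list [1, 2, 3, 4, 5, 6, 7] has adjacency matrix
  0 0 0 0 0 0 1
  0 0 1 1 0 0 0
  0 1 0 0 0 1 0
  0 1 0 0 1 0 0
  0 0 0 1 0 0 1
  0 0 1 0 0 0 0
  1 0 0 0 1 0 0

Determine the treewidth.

1

A width-1 tree decomposition is:
Bags: B1 = {3, 6}  B2 = {2, 3}  B3 = {2, 4}  B4 = {4, 5}  B5 = {5, 7}  B6 = {1, 7}
Tree: B1–B2, B2–B3, B3–B4, B4–B5, B5–B6
The largest bag has 2 vertices, giving width 1; this decomposition certifies tw(G) ≤ 1. Any graph with an edge has treewidth ≥ 1, and G has the edge 6–3. Therefore the treewidth is 1.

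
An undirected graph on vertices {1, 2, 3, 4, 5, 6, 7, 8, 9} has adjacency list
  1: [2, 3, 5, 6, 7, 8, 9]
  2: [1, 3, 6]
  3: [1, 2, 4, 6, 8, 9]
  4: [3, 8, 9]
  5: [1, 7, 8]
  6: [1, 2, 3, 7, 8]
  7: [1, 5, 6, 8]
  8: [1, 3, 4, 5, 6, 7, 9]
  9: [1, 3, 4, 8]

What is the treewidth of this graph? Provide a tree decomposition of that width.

Treewidth 3.
One optimal decomposition is:
Bags: B1 = {1, 3, 6, 8}  B2 = {1, 2, 3, 6}  B3 = {1, 3, 8, 9}  B4 = {1, 6, 7, 8}  B5 = {3, 4, 8, 9}  B6 = {1, 5, 7, 8}
Tree: B1–B2, B1–B3, B1–B4, B3–B5, B4–B6

Each bag holds 4 vertices, so the decomposition has width 3, which upper-bounds the treewidth. On the other hand G contains the 4-clique {1, 3, 8, 9}. A clique must lie in a single bag of any decomposition, so no decomposition can have width below 3. Therefore the treewidth is 3.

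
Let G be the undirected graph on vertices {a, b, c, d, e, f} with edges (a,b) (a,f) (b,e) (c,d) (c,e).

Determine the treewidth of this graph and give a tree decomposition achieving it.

Each bag holds 2 vertices, so the decomposition has width 1, which upper-bounds the treewidth. Since G has at least one edge (e.g. f–a), it is not an edgeless graph, so tw(G) ≥ 1. Combining the bounds, tw(G) = 1.

Treewidth 1.
Bags: B1 = {a, f}  B2 = {a, b}  B3 = {b, e}  B4 = {c, e}  B5 = {c, d}
Tree: B1–B2, B2–B3, B3–B4, B4–B5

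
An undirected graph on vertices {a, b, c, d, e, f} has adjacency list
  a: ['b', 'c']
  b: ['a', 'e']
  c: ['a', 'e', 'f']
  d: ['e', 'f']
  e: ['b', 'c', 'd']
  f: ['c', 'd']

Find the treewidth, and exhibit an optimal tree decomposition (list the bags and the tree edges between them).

Treewidth 2.
One optimal decomposition is:
Bags: B1 = {a, b, c}  B2 = {b, c, e}  B3 = {c, e, f}  B4 = {d, e, f}
Tree: B1–B2, B2–B3, B3–B4

The largest bag has 3 vertices, giving width 2; this decomposition certifies tw(G) ≤ 2. For the lower bound, G contains the cycle a–b–e–c–a, so G is not a forest; only forests have treewidth ≤ 1, hence tw(G) ≥ 2. Therefore the treewidth is 2.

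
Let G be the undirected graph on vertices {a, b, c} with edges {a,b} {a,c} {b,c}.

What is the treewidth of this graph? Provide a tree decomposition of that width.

Treewidth 2.
One optimal decomposition is:
Bags: B1 = {a, b, c}
Tree: (single bag)

A single bag containing all 3 vertices is trivially a valid decomposition of width 2. Conversely, {a, b, c} is a clique of size 3, and the vertices of any clique must share a bag in every tree decomposition; so some bag has ≥ 3 vertices and tw(G) ≥ 2. The upper and lower bounds meet at 2, so that is the treewidth.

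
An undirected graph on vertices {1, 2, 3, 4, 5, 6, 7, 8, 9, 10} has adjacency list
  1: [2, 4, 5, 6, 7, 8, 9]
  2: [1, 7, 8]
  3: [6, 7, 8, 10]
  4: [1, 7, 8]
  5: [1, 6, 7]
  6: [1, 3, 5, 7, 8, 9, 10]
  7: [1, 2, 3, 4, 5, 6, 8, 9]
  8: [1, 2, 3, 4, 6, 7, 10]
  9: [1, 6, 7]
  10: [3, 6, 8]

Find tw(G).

A width-3 tree decomposition is:
Bags: B1 = {1, 6, 7, 8}  B2 = {1, 2, 7, 8}  B3 = {1, 5, 6, 7}  B4 = {1, 6, 7, 9}  B5 = {3, 6, 7, 8}  B6 = {1, 4, 7, 8}  B7 = {3, 6, 8, 10}
Tree: B1–B2, B1–B3, B3–B4, B1–B5, B2–B6, B5–B7
Each bag holds 4 vertices, so the decomposition has width 3, which upper-bounds the treewidth. On the other hand G contains the 4-clique {3, 6, 8, 10}. A clique must lie in a single bag of any decomposition, so no decomposition can have width below 3. Combining the bounds, tw(G) = 3.

3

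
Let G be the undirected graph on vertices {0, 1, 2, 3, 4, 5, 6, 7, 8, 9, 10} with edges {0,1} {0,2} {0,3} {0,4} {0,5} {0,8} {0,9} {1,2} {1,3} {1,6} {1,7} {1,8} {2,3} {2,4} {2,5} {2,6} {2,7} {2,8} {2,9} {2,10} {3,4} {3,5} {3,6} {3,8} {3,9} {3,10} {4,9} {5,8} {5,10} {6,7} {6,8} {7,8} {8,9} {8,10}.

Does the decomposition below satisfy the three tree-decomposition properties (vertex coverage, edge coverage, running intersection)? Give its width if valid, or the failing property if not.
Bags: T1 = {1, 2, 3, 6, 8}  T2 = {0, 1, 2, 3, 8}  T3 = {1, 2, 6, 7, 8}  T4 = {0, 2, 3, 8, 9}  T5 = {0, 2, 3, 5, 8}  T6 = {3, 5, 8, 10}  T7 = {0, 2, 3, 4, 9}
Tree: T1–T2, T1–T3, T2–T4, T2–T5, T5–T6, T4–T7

No — edge (2,10) lies in no bag.

A tree decomposition must satisfy three properties: every vertex lies in some bag; for every edge, both endpoints lie together in some bag; and for every vertex, the bags containing it form a connected subtree. Here edge (2,10) lies in no bag, so the decomposition is invalid.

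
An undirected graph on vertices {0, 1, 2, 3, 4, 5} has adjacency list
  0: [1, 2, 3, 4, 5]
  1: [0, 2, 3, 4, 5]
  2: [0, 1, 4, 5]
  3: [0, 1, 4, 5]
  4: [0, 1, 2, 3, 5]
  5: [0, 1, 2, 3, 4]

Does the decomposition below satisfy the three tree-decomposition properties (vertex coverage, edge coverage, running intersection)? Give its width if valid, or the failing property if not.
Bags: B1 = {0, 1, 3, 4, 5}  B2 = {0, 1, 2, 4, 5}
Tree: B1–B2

Yes; width 4.

Vertex coverage: the bags together contain {0, 1, 2, 3, 4, 5}, the full vertex set. Edge coverage: each edge of G has both endpoints in at least one bag. Running intersection: for every vertex, the bags containing it form a connected subtree. All three properties hold, so this is a valid tree decomposition of width max|bag| − 1 = 4, and hence tw(G) ≤ 4.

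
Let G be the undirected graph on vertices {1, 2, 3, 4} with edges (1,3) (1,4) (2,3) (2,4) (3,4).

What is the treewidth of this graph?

A width-2 tree decomposition is:
Bags: B1 = {1, 3, 4}  B2 = {2, 3, 4}
Tree: B1–B2
Every bag has size at most 3, so the width is 3 − 1 = 2 and tw(G) ≤ 2. For the lower bound, the 3 vertices {1, 3, 4} are pairwise adjacent, and any tree decomposition puts a clique entirely inside one bag — forcing width ≥ 2. Hence tw(G) = 2 exactly.

2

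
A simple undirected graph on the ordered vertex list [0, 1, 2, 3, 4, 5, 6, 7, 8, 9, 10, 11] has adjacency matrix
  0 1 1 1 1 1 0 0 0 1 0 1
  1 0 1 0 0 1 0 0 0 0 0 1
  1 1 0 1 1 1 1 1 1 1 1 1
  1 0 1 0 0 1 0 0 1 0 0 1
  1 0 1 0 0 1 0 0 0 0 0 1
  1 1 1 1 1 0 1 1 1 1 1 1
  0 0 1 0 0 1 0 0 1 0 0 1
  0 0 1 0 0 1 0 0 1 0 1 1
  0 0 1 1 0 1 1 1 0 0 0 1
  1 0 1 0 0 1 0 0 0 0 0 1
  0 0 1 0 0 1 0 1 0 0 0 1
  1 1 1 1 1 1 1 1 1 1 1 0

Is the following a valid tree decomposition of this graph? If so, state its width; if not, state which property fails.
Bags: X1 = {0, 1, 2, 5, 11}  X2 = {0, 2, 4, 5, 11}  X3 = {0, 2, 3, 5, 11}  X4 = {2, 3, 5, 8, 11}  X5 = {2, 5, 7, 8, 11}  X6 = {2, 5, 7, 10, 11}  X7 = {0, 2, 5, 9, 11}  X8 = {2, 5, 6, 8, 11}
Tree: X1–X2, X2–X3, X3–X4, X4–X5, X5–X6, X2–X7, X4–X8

Checking the three conditions: (i) the bags cover all of {0, 1, 2, 3, 4, 5, 6, 7, 8, 9, 10, 11}; (ii) for each edge, some bag contains both endpoints; (iii) the bags containing any fixed vertex form a subtree. All hold, so the decomposition is valid with width 5 − 1 = 4.

Yes; width 4.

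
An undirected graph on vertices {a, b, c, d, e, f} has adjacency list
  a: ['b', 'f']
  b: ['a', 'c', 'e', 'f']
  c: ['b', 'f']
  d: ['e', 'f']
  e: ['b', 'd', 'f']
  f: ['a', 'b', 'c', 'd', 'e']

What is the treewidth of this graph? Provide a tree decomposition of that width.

The largest bag has 3 vertices, giving width 2; this decomposition certifies tw(G) ≤ 2. On the other hand G contains the 3-clique {d, e, f}. A clique must lie in a single bag of any decomposition, so no decomposition can have width below 2. The upper and lower bounds meet at 2, so that is the treewidth.

Treewidth 2.
One such decomposition:
Bags: B1 = {a, b, f}  B2 = {b, c, f}  B3 = {b, e, f}  B4 = {d, e, f}
Tree: B1–B2, B1–B3, B3–B4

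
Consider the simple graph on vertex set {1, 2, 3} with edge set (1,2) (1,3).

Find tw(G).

1

A width-1 tree decomposition is:
Bags: B1 = {1, 2}  B2 = {1, 3}
Tree: B1–B2
The largest bag has 2 vertices, giving width 1; this decomposition certifies tw(G) ≤ 1. Any graph with an edge has treewidth ≥ 1, and G has the edge 2–1. The upper and lower bounds meet at 1, so that is the treewidth.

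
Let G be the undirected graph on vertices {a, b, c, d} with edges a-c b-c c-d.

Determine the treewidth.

A width-1 tree decomposition is:
Bags: B1 = {a, c}  B2 = {c, d}  B3 = {b, c}
Tree: B1–B2, B1–B3
Every bag has size at most 2, so the width is 2 − 1 = 1 and tw(G) ≤ 1. G has an edge, so its treewidth is at least 1. Therefore the treewidth is 1.

1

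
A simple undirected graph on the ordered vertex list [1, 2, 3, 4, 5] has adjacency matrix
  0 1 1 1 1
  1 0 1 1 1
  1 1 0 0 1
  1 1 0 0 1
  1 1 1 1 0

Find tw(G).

A width-3 tree decomposition is:
Bags: B1 = {1, 2, 3, 5}  B2 = {1, 2, 4, 5}
Tree: B1–B2
Every bag has size at most 4, so the width is 4 − 1 = 3 and tw(G) ≤ 3. For the lower bound, the 4 vertices {1, 2, 3, 5} are pairwise adjacent, and any tree decomposition puts a clique entirely inside one bag — forcing width ≥ 3. Therefore the treewidth is 3.

3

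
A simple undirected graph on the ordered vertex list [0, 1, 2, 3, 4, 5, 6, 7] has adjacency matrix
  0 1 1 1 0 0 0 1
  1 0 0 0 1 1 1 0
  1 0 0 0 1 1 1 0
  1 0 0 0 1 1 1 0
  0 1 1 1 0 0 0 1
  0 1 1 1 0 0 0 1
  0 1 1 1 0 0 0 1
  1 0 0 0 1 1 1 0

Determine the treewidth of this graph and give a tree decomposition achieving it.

Each bag holds 5 vertices, so the decomposition has width 4, which upper-bounds the treewidth. For the lower bound: the 5 vertex sets {6,7}, {2,5}, {0,3}, {1}, {4} are disjoint, each induces a connected subgraph, and every pair is joined by at least one edge of G. Contracting each set to a single vertex therefore yields K_{5} as a minor, and since treewidth is minor-monotone, tw(G) ≥ tw(K_{5}) = 4. Combining the bounds, tw(G) = 4.

Treewidth 4.
Bags: B1 = {1, 2, 3, 6, 7}  B2 = {1, 2, 3, 5, 7}  B3 = {0, 1, 2, 3, 7}  B4 = {1, 2, 3, 4, 7}
Tree: B1–B2, B2–B3, B3–B4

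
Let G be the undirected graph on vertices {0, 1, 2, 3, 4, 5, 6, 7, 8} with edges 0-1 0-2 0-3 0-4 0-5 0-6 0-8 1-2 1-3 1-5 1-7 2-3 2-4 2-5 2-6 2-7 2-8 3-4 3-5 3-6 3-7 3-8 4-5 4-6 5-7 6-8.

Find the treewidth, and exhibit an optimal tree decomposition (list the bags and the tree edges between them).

The largest bag has 5 vertices, giving width 4; this decomposition certifies tw(G) ≤ 4. On the other hand G contains the 5-clique {0, 2, 3, 6, 8}. A clique must lie in a single bag of any decomposition, so no decomposition can have width below 4. Combining the bounds, tw(G) = 4.

Treewidth 4.
One optimal decomposition is:
Bags: B1 = {0, 2, 3, 6, 8}  B2 = {0, 2, 3, 4, 6}  B3 = {0, 2, 3, 4, 5}  B4 = {0, 1, 2, 3, 5}  B5 = {1, 2, 3, 5, 7}
Tree: B1–B2, B2–B3, B3–B4, B4–B5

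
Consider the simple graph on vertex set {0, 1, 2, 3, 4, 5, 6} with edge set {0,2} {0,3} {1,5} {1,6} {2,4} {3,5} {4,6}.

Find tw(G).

A width-2 tree decomposition is:
Bags: B1 = {0, 2, 4}  B2 = {0, 3, 4}  B3 = {3, 4, 5}  B4 = {1, 4, 5}  B5 = {1, 4, 6}
Tree: B1–B2, B2–B3, B3–B4, B4–B5
The largest bag has 3 vertices, giving width 2; this decomposition certifies tw(G) ≤ 2. For the lower bound, G contains the cycle 4–2–0–3–5–1–6–4, so G is not a forest; only forests have treewidth ≤ 1, hence tw(G) ≥ 2. Combining the bounds, tw(G) = 2.

2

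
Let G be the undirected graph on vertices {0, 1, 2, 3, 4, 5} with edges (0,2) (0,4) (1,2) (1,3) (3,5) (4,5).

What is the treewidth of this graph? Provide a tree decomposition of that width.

Each bag holds 3 vertices, so the decomposition has width 2, which upper-bounds the treewidth. The edges 4–0–2–1–3–5–4 form a cycle, so G is not a tree and its treewidth is at least 2. The upper and lower bounds meet at 2, so that is the treewidth.

Treewidth 2.
One optimal decomposition is:
Bags: B1 = {0, 2, 4}  B2 = {1, 2, 4}  B3 = {1, 3, 4}  B4 = {3, 4, 5}
Tree: B1–B2, B2–B3, B3–B4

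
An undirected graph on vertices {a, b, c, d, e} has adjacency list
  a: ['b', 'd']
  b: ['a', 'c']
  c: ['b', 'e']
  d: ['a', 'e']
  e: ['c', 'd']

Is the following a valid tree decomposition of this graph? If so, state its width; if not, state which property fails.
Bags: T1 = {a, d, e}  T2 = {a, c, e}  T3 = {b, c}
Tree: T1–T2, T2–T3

No — edge (a,b) lies in no bag.

A tree decomposition must satisfy three properties: every vertex lies in some bag; for every edge, both endpoints lie together in some bag; and for every vertex, the bags containing it form a connected subtree. Here edge (a,b) lies in no bag, so the decomposition is invalid.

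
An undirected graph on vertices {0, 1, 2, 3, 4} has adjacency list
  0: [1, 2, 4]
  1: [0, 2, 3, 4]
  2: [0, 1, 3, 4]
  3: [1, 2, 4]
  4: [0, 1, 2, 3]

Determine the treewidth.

3

A width-3 tree decomposition is:
Bags: B1 = {0, 1, 2, 4}  B2 = {1, 2, 3, 4}
Tree: B1–B2
Every bag has size at most 4, so the width is 4 − 1 = 3 and tw(G) ≤ 3. On the other hand G contains the 4-clique {0, 1, 2, 4}. A clique must lie in a single bag of any decomposition, so no decomposition can have width below 3. Therefore the treewidth is 3.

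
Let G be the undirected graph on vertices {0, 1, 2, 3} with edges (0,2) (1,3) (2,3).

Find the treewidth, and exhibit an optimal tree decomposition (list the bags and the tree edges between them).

Each bag holds 2 vertices, so the decomposition has width 1, which upper-bounds the treewidth. Any graph with an edge has treewidth ≥ 1, and G has the edge 1–3. Hence tw(G) = 1 exactly.

Treewidth 1.
Bags: B1 = {1, 3}  B2 = {2, 3}  B3 = {0, 2}
Tree: B1–B2, B2–B3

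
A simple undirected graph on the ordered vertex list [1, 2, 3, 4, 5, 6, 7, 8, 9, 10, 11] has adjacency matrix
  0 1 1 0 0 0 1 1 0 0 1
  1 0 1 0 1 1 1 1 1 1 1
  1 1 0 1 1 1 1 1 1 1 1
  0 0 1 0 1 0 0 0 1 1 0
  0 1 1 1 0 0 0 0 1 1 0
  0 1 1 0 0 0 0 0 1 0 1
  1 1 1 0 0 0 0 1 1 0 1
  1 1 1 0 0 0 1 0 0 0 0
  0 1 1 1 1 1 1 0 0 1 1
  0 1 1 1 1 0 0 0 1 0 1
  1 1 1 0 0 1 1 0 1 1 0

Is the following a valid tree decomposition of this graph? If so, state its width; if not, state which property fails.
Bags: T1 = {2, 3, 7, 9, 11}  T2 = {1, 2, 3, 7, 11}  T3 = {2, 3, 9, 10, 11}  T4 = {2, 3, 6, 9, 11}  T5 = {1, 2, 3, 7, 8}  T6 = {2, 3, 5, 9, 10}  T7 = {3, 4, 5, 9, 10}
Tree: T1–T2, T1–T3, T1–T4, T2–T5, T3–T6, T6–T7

Yes; width 4.

Checking the three conditions: (i) the bags cover all of {1, 2, 3, 4, 5, 6, 7, 8, 9, 10, 11}; (ii) for each edge, some bag contains both endpoints; (iii) the bags containing any fixed vertex form a subtree. All hold, so the decomposition is valid with width 5 − 1 = 4.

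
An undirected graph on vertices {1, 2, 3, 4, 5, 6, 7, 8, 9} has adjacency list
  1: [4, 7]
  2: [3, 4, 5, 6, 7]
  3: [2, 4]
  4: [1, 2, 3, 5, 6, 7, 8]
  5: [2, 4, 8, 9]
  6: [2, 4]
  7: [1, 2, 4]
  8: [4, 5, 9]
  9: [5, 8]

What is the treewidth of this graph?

2

A width-2 tree decomposition is:
Bags: B1 = {2, 3, 4}  B2 = {2, 4, 5}  B3 = {2, 4, 6}  B4 = {2, 4, 7}  B5 = {1, 4, 7}  B6 = {4, 5, 8}  B7 = {5, 8, 9}
Tree: B1–B2, B1–B3, B2–B4, B4–B5, B2–B6, B6–B7
Every bag has size at most 3, so the width is 3 − 1 = 2 and tw(G) ≤ 2. For the lower bound, the 3 vertices {5, 8, 9} are pairwise adjacent, and any tree decomposition puts a clique entirely inside one bag — forcing width ≥ 2. Therefore the treewidth is 2.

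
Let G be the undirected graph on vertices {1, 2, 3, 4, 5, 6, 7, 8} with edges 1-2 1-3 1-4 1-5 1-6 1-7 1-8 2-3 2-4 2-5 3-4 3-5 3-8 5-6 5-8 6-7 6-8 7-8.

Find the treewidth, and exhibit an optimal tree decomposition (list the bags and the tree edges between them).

Treewidth 3.
One optimal decomposition is:
Bags: B1 = {1, 2, 3, 4}  B2 = {1, 2, 3, 5}  B3 = {1, 3, 5, 8}  B4 = {1, 5, 6, 8}  B5 = {1, 6, 7, 8}
Tree: B1–B2, B2–B3, B3–B4, B4–B5

The largest bag has 4 vertices, giving width 3; this decomposition certifies tw(G) ≤ 3. Conversely, {1, 3, 5, 8} is a clique of size 4, and the vertices of any clique must share a bag in every tree decomposition; so some bag has ≥ 4 vertices and tw(G) ≥ 3. Hence tw(G) = 3 exactly.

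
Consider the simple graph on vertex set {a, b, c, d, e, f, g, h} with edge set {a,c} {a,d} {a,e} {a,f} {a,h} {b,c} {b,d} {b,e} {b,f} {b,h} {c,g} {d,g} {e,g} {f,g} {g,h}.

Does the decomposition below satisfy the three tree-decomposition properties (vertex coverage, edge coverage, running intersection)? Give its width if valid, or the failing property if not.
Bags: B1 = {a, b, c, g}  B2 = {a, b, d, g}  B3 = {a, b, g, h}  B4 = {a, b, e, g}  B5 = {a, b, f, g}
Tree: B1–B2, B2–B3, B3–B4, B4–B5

Every vertex of G appears in some bag (union = {a, b, c, d, e, f, g, h}); every edge is covered by a bag; and for each vertex v the set of bags containing v is connected in the bag tree. The decomposition is therefore valid. The largest bag has 4 vertices, so the width is 3.

Yes; width 3.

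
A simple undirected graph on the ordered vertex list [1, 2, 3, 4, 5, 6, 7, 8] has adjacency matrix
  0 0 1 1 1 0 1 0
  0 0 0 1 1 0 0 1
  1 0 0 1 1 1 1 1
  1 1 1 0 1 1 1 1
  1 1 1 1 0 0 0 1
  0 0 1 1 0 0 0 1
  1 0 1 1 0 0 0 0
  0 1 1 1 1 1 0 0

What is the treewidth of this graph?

3

A width-3 tree decomposition is:
Bags: B1 = {3, 4, 5, 8}  B2 = {1, 3, 4, 5}  B3 = {3, 4, 6, 8}  B4 = {2, 4, 5, 8}  B5 = {1, 3, 4, 7}
Tree: B1–B2, B1–B3, B1–B4, B2–B5
The largest bag has 4 vertices, giving width 3; this decomposition certifies tw(G) ≤ 3. Conversely, {2, 4, 5, 8} is a clique of size 4, and the vertices of any clique must share a bag in every tree decomposition; so some bag has ≥ 4 vertices and tw(G) ≥ 3. The upper and lower bounds meet at 3, so that is the treewidth.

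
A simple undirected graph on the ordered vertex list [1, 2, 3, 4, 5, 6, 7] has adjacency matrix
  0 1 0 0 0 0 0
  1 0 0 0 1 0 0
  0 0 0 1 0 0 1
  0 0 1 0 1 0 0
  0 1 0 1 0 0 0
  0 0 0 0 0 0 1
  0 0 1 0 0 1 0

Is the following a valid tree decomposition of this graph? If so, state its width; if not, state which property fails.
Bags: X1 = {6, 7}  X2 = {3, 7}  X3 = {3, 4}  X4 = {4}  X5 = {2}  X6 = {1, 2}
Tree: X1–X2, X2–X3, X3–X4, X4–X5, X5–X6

A tree decomposition must satisfy three properties: every vertex lies in some bag; for every edge, both endpoints lie together in some bag; and for every vertex, the bags containing it form a connected subtree. Here vertex 5 appears in no bag, so the decomposition is invalid.

No — vertex 5 appears in no bag.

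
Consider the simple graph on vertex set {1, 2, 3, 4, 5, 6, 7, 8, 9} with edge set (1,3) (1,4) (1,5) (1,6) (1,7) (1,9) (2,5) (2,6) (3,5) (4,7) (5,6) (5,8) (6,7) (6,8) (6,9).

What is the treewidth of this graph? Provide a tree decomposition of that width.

Every bag has size at most 3, so the width is 3 − 1 = 2 and tw(G) ≤ 2. For the lower bound, the 3 vertices {5, 6, 8} are pairwise adjacent, and any tree decomposition puts a clique entirely inside one bag — forcing width ≥ 2. Combining the bounds, tw(G) = 2.

Treewidth 2.
One such decomposition:
Bags: B1 = {1, 5, 6}  B2 = {5, 6, 8}  B3 = {1, 6, 7}  B4 = {1, 6, 9}  B5 = {2, 5, 6}  B6 = {1, 3, 5}  B7 = {1, 4, 7}
Tree: B1–B2, B1–B3, B3–B4, B2–B5, B1–B6, B3–B7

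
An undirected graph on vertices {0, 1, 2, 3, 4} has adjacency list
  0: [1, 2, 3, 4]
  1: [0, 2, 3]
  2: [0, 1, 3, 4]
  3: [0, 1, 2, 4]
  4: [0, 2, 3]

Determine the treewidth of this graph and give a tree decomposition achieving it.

Treewidth 3.
One such decomposition:
Bags: B1 = {0, 2, 3, 4}  B2 = {0, 1, 2, 3}
Tree: B1–B2

Each bag holds 4 vertices, so the decomposition has width 3, which upper-bounds the treewidth. Conversely, {0, 1, 2, 3} is a clique of size 4, and the vertices of any clique must share a bag in every tree decomposition; so some bag has ≥ 4 vertices and tw(G) ≥ 3. Therefore the treewidth is 3.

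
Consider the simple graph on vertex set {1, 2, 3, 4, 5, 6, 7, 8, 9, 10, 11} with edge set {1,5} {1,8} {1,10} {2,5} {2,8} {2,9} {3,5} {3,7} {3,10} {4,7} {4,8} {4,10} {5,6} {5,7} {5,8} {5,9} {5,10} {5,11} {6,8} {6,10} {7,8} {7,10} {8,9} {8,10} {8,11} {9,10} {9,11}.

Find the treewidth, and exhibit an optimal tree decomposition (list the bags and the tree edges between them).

Treewidth 3.
One such decomposition:
Bags: B1 = {5, 7, 8, 10}  B2 = {5, 8, 9, 10}  B3 = {1, 5, 8, 10}  B4 = {4, 7, 8, 10}  B5 = {5, 8, 9, 11}  B6 = {3, 5, 7, 10}  B7 = {2, 5, 8, 9}  B8 = {5, 6, 8, 10}
Tree: B1–B2, B2–B3, B1–B4, B2–B5, B1–B6, B2–B7, B1–B8

Every bag has size at most 4, so the width is 4 − 1 = 3 and tw(G) ≤ 3. On the other hand G contains the 4-clique {4, 7, 8, 10}. A clique must lie in a single bag of any decomposition, so no decomposition can have width below 3. Combining the bounds, tw(G) = 3.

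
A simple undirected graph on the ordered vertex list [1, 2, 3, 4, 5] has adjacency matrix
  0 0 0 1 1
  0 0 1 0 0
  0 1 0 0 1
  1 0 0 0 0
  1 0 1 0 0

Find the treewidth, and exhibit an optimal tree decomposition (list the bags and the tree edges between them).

Every bag has size at most 2, so the width is 2 − 1 = 1 and tw(G) ≤ 1. Any graph with an edge has treewidth ≥ 1, and G has the edge 4–1. Combining the bounds, tw(G) = 1.

Treewidth 1.
Bags: B1 = {1, 4}  B2 = {1, 5}  B3 = {3, 5}  B4 = {2, 3}
Tree: B1–B2, B2–B3, B3–B4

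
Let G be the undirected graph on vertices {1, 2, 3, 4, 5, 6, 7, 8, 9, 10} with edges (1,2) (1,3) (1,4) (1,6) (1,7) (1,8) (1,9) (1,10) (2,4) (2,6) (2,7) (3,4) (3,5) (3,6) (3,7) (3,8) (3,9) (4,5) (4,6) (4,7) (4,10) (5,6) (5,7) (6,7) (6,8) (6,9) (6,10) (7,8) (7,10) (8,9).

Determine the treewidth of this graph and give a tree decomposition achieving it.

Treewidth 4.
Bags: B1 = {1, 3, 6, 7, 8}  B2 = {1, 3, 6, 8, 9}  B3 = {1, 3, 4, 6, 7}  B4 = {3, 4, 5, 6, 7}  B5 = {1, 4, 6, 7, 10}  B6 = {1, 2, 4, 6, 7}
Tree: B1–B2, B1–B3, B3–B4, B3–B5, B5–B6

Each bag holds 5 vertices, so the decomposition has width 4, which upper-bounds the treewidth. On the other hand G contains the 5-clique {1, 3, 6, 8, 9}. A clique must lie in a single bag of any decomposition, so no decomposition can have width below 4. Hence tw(G) = 4 exactly.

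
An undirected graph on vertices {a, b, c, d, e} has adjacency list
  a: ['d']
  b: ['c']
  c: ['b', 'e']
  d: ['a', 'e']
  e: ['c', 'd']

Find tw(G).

A width-1 tree decomposition is:
Bags: B1 = {c, e}  B2 = {b, c}  B3 = {d, e}  B4 = {a, d}
Tree: B1–B2, B1–B3, B3–B4
Every bag has size at most 2, so the width is 2 − 1 = 1 and tw(G) ≤ 1. Since G has at least one edge (e.g. c–e), it is not an edgeless graph, so tw(G) ≥ 1. Therefore the treewidth is 1.

1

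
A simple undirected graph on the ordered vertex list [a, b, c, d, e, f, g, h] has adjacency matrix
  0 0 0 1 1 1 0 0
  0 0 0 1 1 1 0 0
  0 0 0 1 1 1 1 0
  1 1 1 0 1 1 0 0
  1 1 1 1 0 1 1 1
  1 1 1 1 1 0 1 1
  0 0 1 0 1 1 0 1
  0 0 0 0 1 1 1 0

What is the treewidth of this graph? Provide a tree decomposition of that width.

Treewidth 3.
One such decomposition:
Bags: B1 = {a, d, e, f}  B2 = {c, d, e, f}  B3 = {c, e, f, g}  B4 = {e, f, g, h}  B5 = {b, d, e, f}
Tree: B1–B2, B2–B3, B3–B4, B1–B5

Every bag has size at most 4, so the width is 4 − 1 = 3 and tw(G) ≤ 3. Conversely, {c, d, e, f} is a clique of size 4, and the vertices of any clique must share a bag in every tree decomposition; so some bag has ≥ 4 vertices and tw(G) ≥ 3. Therefore the treewidth is 3.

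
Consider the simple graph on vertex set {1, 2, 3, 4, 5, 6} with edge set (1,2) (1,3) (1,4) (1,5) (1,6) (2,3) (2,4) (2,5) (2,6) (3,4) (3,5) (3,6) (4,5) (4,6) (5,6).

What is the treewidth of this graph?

5

A width-5 tree decomposition is:
Bags: B1 = {1, 2, 3, 4, 5, 6}
Tree: (single bag)
A single bag containing all 6 vertices is trivially a valid decomposition of width 5. Conversely, {1, 2, 3, 4, 5, 6} is a clique of size 6, and the vertices of any clique must share a bag in every tree decomposition; so some bag has ≥ 6 vertices and tw(G) ≥ 5. Therefore the treewidth is 5.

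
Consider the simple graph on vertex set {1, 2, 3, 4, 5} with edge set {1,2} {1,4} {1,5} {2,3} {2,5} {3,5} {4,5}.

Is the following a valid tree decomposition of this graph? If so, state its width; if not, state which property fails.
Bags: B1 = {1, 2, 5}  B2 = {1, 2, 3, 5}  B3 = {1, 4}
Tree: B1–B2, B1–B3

A tree decomposition must satisfy three properties: every vertex lies in some bag; for every edge, both endpoints lie together in some bag; and for every vertex, the bags containing it form a connected subtree. Here edge (5,4) lies in no bag, so the decomposition is invalid.

No — edge (5,4) lies in no bag.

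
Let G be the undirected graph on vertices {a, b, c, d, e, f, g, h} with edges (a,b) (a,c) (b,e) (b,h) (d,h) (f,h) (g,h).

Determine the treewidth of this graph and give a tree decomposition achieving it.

Treewidth 1.
Bags: B1 = {b, h}  B2 = {a, b}  B3 = {g, h}  B4 = {f, h}  B5 = {b, e}  B6 = {d, h}  B7 = {a, c}
Tree: B1–B2, B1–B3, B1–B4, B1–B5, B4–B6, B2–B7

Each bag holds 2 vertices, so the decomposition has width 1, which upper-bounds the treewidth. Any graph with an edge has treewidth ≥ 1, and G has the edge h–b. Hence tw(G) = 1 exactly.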